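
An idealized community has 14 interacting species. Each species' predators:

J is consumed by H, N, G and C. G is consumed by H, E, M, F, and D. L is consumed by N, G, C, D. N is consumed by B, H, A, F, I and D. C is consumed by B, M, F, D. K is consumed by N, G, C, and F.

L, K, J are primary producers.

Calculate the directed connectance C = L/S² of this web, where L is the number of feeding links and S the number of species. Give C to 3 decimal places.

C = 0.138

The web has S = 14 species and L = 27 feeding links.
C = L / S² = 27 / 196 = 0.1378 ≈ 0.138.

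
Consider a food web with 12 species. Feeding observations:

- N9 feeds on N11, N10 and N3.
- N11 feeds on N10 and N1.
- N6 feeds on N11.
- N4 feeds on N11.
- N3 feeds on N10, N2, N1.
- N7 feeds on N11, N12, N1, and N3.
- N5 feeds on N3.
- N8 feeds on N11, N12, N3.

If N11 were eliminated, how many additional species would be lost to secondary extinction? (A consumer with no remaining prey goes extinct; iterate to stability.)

2

Remove N11.
Round 1: N4 (all prey gone), N6 (all prey gone) → extinct.
No further losses. Total secondary extinctions: 2.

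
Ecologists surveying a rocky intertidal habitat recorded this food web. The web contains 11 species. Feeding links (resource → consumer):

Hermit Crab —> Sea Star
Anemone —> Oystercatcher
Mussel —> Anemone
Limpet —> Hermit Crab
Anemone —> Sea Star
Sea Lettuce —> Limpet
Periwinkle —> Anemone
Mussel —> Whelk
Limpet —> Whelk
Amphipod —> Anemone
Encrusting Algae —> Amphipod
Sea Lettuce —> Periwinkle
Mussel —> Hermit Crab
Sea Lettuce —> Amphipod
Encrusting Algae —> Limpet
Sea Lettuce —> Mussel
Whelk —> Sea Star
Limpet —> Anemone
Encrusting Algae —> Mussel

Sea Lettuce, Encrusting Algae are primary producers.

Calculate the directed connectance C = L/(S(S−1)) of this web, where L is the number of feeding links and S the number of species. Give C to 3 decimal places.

C = 0.173

The web has S = 11 species and L = 19 feeding links.
C = L / (S(S−1)) = 19 / 110 = 0.1727 ≈ 0.173.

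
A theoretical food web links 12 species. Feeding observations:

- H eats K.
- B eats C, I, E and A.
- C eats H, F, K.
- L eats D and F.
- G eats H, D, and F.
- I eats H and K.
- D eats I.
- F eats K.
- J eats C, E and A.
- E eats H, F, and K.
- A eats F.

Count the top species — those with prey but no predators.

Top species (has prey, but nothing eats it): B, J, G, L.
Count: 4.

4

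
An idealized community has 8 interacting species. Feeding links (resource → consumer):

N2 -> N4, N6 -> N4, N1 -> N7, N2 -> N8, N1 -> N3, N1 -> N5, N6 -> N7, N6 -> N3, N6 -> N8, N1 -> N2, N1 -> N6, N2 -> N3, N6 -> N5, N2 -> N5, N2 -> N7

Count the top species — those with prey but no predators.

Top species (has prey, but nothing eats it): N7, N4, N8, N3, N5.
Count: 5.

5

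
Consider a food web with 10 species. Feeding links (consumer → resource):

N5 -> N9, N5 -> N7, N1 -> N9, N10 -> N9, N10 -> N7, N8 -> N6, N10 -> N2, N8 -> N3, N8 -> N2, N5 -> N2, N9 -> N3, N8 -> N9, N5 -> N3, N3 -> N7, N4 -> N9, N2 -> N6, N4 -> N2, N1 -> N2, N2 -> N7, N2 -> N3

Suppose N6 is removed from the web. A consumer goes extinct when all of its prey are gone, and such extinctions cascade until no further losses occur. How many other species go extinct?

0

Remove N6.
Every predator of it retains at least one other prey: N2 still has N7, N3; N8 still has N3, N2, N9.
No consumer loses all prey, so no secondary extinctions occur.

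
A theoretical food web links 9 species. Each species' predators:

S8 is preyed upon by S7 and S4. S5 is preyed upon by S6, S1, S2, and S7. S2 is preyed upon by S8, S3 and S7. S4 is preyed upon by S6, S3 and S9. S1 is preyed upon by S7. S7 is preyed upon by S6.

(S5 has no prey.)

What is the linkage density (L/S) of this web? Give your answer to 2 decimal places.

L/S = 1.56

There are L = 14 links among S = 9 species.
L/S = 14/9 = 1.5556 ≈ 1.56.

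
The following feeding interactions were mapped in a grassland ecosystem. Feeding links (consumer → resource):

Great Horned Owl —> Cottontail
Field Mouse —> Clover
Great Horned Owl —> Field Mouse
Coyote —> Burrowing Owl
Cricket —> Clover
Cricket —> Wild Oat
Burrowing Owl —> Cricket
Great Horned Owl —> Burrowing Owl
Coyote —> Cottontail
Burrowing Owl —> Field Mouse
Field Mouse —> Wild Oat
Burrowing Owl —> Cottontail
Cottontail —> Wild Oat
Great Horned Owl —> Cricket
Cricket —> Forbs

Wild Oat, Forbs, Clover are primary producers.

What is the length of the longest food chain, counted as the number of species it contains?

One longest chain: Wild Oat → Cricket → Burrowing Owl → Great Horned Owl.
It has 4 species and 3 links.

4 species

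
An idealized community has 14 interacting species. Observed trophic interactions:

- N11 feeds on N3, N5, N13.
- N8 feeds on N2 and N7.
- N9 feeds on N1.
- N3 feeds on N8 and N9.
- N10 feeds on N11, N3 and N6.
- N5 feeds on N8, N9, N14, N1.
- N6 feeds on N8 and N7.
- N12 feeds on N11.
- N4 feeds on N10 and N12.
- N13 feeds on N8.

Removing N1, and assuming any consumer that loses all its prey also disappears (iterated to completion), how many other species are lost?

1

Remove N1.
Round 1: N9 (all prey gone) → extinct.
No further losses. Total secondary extinctions: 1.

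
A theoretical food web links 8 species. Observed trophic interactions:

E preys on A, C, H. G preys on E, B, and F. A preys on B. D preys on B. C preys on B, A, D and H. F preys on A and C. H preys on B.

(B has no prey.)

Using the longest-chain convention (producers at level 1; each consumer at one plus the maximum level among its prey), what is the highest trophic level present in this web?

5

Producers (level 1): B.
B → A → C → F → G gives G level 5.
No species has a prey at level 5, so no species reaches level 6.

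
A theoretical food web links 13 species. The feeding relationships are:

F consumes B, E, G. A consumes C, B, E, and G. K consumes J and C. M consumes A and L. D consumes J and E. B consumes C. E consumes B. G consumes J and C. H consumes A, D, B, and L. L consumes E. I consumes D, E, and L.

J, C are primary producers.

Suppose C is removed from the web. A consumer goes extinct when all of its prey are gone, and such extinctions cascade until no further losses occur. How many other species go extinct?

3

Remove C.
Round 1: B (all prey gone) → extinct.
Round 2: E (all prey gone) → extinct.
Round 3: L (all prey gone) → extinct.
No further losses. Total secondary extinctions: 3.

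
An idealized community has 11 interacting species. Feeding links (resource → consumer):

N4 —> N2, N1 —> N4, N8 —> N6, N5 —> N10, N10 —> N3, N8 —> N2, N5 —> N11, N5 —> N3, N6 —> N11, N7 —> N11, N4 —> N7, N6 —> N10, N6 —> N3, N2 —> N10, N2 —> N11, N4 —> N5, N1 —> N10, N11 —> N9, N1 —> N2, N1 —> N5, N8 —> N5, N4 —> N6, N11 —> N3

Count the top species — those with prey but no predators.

2

Top species (has prey, but nothing eats it): N9, N3.
Count: 2.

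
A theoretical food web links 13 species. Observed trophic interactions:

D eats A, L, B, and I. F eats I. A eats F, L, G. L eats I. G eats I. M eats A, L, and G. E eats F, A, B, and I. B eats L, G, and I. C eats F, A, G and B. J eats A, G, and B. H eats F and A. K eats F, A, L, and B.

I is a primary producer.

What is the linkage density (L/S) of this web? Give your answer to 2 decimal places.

L/S = 2.54

There are L = 33 links among S = 13 species.
L/S = 33/13 = 2.5385 ≈ 2.54.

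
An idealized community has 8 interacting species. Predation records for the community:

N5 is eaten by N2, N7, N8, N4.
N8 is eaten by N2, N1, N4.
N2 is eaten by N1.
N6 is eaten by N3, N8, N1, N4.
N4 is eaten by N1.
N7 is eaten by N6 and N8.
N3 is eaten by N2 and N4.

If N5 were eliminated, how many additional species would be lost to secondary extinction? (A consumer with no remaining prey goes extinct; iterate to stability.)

7

Remove N5.
Round 1: N7 (all prey gone) → extinct.
Round 2: N6 (all prey gone) → extinct.
Round 3: N8 (all prey gone), N3 (all prey gone) → extinct.
Round 4: N4 (all prey gone), N2 (all prey gone) → extinct.
Round 5: N1 (all prey gone) → extinct.
No further losses. Total secondary extinctions: 7.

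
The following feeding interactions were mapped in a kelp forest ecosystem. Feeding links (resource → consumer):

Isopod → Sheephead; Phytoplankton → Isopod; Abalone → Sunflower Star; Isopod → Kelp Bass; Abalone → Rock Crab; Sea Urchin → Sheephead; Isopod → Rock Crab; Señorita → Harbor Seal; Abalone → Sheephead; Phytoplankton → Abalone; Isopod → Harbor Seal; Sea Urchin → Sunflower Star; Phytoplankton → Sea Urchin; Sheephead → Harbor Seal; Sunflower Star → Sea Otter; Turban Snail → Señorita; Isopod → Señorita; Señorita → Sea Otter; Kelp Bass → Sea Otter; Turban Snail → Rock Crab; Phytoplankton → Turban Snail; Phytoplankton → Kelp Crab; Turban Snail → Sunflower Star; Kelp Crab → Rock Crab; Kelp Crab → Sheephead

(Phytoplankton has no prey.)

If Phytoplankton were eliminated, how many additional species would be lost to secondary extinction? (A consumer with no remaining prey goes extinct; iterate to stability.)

Remove Phytoplankton.
Round 1: Turban Snail (all prey gone), Sea Urchin (all prey gone), Abalone (all prey gone), Isopod (all prey gone), Kelp Crab (all prey gone) → extinct.
Round 2: Sunflower Star (all prey gone), Sheephead (all prey gone), Kelp Bass (all prey gone), Señorita (all prey gone), Rock Crab (all prey gone) → extinct.
Round 3: Harbor Seal (all prey gone), Sea Otter (all prey gone) → extinct.
No further losses. Total secondary extinctions: 12.

12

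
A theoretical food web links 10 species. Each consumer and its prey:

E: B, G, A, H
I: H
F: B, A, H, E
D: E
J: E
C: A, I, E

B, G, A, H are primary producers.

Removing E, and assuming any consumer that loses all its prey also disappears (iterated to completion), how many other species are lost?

2

Remove E.
Round 1: D (all prey gone), J (all prey gone) → extinct.
No further losses. Total secondary extinctions: 2.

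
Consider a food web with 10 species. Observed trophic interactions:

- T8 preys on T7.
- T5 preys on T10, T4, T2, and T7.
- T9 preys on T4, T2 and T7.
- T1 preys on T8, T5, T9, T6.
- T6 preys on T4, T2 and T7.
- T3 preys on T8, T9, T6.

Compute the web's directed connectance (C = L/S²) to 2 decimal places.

C = 0.18

The web has S = 10 species and L = 18 feeding links.
C = L / S² = 18 / 100 = 0.1800 ≈ 0.18.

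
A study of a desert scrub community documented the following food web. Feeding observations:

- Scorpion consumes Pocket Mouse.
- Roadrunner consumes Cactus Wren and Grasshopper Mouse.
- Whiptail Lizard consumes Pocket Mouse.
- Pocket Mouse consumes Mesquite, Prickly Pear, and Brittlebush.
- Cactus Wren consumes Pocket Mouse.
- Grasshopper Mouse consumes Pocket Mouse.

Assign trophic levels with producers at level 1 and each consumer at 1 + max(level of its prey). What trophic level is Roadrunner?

Trophic level 4

Brittlebush is a producer → level 1.
Pocket Mouse eats Brittlebush (level 1); other prey at levels: Mesquite 1, Prickly Pear 1 → level 2.
Grasshopper Mouse eats Pocket Mouse → level 3.
Roadrunner eats Grasshopper Mouse (level 3); other prey at levels: Cactus Wren 3 → level 4.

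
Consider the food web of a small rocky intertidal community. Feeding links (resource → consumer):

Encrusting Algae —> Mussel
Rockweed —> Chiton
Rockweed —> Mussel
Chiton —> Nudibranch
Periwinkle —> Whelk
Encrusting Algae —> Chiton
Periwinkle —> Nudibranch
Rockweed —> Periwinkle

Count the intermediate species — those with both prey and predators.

Intermediate species (has both prey and predators): Periwinkle, Chiton.
Count: 2.

2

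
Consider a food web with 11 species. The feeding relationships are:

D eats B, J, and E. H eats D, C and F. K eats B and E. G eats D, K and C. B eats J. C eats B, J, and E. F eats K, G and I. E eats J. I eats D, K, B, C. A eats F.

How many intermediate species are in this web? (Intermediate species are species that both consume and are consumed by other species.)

Intermediate species (has both prey and predators): E, B, K, C, D, I, G, F.
Count: 8.

8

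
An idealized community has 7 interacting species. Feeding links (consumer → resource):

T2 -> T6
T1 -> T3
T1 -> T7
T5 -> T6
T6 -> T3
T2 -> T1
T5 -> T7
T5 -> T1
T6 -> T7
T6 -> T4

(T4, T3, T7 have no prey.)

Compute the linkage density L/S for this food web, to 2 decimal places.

L/S = 1.43

There are L = 10 links among S = 7 species.
L/S = 10/7 = 1.4286 ≈ 1.43.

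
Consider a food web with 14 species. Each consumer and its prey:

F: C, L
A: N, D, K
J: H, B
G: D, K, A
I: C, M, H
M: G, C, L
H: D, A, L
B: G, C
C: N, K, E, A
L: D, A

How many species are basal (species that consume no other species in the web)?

4

Basal species (no prey listed): N, D, K, E.
Count: 4.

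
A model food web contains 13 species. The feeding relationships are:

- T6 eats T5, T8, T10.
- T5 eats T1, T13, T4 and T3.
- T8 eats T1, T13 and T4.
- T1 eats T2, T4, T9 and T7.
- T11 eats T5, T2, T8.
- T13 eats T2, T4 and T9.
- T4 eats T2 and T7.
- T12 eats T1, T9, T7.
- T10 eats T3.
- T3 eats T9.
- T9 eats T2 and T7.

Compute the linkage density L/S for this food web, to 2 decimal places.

L/S = 2.23

There are L = 29 links among S = 13 species.
L/S = 29/13 = 2.2308 ≈ 2.23.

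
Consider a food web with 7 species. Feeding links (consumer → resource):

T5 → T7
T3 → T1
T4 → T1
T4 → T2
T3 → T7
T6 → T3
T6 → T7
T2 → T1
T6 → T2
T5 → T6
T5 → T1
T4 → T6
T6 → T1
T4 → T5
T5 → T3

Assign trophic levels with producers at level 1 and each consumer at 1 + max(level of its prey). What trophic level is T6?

Trophic level 3

T1 is a producer → level 1.
T2 eats T1 → level 2.
T6 eats T2 (level 2); other prey at levels: T7 1, T1 1, T3 2 → level 3.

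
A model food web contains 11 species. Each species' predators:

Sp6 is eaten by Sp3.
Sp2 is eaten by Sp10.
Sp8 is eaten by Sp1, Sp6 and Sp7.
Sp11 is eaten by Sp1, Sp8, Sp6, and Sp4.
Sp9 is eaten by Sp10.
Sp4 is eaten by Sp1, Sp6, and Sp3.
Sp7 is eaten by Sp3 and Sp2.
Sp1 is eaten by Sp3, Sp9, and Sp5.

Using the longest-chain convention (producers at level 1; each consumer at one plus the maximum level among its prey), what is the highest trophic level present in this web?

Producers (level 1): Sp11.
Sp11 → Sp4 → Sp1 → Sp9 → Sp10 gives Sp10 level 5.
No species has a prey at level 5, so no species reaches level 6.

5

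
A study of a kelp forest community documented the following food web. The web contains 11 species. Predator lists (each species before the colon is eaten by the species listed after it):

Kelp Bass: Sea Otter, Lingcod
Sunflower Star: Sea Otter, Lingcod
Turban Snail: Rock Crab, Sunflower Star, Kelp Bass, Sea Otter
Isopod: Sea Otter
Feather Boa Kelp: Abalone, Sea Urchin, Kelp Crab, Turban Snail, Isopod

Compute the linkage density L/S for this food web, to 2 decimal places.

There are L = 14 links among S = 11 species.
L/S = 14/11 = 1.2727 ≈ 1.27.

L/S = 1.27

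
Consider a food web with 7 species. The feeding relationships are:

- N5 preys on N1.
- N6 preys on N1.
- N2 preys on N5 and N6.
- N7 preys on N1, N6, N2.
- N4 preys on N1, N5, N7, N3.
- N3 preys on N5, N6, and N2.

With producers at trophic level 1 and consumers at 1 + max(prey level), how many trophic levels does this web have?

Producers (level 1): N1.
N1 → N6 → N2 → N3 → N4 gives N4 level 5.
No species has a prey at level 5, so no species reaches level 6.

5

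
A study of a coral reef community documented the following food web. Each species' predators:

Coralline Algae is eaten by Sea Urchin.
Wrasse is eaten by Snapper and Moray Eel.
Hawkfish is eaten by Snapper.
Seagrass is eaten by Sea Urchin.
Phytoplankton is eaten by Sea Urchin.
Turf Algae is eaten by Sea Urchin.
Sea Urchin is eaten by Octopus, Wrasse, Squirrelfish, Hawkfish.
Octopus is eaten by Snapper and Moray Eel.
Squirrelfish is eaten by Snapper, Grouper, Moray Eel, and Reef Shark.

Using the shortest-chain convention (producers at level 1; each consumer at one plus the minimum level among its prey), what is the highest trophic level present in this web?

4

Producers (level 1): Coralline Algae, Seagrass, Turf Algae, Phytoplankton.
Following each consumer down to its lowest-level prey: Coralline Algae → Sea Urchin → Squirrelfish → Grouper (levels 1 through 4).
All prey of Grouper (Squirrelfish 3) are at level 3 or above, so Grouper is at level 1 + 3 = 4.
Every consumer has at least one prey at level 3 or below, so none exceeds level 4.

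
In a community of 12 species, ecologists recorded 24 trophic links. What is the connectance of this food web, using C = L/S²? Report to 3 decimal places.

The web has S = 12 species and L = 24 feeding links.
C = L / S² = 24 / 144 = 0.1667 ≈ 0.167.

C = 0.167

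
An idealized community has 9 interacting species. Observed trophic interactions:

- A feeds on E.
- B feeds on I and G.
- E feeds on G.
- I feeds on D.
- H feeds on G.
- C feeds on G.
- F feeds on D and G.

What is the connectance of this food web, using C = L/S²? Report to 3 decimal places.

C = 0.111

The web has S = 9 species and L = 9 feeding links.
C = L / S² = 9 / 81 = 0.1111 ≈ 0.111.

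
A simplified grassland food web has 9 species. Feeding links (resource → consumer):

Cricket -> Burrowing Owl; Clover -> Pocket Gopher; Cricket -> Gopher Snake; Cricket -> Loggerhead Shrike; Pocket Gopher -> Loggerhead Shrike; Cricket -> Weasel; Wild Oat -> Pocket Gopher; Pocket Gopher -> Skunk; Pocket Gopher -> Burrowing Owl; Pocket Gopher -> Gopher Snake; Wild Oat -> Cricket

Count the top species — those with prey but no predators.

Top species (has prey, but nothing eats it): Loggerhead Shrike, Weasel, Skunk, Gopher Snake, Burrowing Owl.
Count: 5.

5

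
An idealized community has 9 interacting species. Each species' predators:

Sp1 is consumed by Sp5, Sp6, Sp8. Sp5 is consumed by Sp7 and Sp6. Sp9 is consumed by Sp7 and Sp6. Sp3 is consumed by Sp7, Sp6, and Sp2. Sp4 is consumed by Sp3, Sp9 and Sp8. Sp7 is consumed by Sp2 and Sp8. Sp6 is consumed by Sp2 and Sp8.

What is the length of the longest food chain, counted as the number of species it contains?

4 species

One longest chain: Sp4 → Sp9 → Sp6 → Sp8.
It has 4 species and 3 links.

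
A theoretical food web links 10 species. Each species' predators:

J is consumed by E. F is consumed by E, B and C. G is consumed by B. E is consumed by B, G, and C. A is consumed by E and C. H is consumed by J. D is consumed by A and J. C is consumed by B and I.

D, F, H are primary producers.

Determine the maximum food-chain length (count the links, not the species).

One longest chain: D → A → E → G → B.
It has 5 species and 4 links.

4 links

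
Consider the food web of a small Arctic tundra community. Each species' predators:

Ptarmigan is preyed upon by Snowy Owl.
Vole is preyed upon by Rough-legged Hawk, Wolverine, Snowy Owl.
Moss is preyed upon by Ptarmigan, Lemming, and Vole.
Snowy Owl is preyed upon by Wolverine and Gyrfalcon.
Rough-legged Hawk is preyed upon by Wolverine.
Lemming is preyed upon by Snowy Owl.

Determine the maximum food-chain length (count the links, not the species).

3 links

One longest chain: Moss → Vole → Snowy Owl → Wolverine.
It has 4 species and 3 links.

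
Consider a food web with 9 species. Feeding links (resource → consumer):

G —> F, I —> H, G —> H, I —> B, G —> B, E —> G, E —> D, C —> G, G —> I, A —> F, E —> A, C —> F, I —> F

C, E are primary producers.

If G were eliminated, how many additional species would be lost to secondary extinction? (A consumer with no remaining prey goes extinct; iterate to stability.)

Remove G.
Round 1: I (all prey gone) → extinct.
Round 2: B (all prey gone), H (all prey gone) → extinct.
No further losses. Total secondary extinctions: 3.

3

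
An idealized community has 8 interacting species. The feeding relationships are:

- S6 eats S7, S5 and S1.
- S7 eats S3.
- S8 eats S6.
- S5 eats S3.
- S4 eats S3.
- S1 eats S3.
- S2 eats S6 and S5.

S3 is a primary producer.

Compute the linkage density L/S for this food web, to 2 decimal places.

There are L = 10 links among S = 8 species.
L/S = 10/8 = 1.2500 ≈ 1.25.

L/S = 1.25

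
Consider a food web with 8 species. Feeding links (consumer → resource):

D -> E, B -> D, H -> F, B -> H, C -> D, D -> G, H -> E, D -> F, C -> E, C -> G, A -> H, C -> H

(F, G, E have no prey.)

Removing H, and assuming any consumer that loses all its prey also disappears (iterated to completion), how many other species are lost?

1

Remove H.
Round 1: A (all prey gone) → extinct.
No further losses. Total secondary extinctions: 1.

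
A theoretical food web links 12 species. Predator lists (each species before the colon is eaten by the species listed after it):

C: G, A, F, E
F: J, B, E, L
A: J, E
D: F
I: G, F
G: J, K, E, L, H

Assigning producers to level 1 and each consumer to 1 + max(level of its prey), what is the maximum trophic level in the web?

3

Producers (level 1): I, D, C.
I → G → J gives J level 3.
No species has a prey at level 3, so no species reaches level 4.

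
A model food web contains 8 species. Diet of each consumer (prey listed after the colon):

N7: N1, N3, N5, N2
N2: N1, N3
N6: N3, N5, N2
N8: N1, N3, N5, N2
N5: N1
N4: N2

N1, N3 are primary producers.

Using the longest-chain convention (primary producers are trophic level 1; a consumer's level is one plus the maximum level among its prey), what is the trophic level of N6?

N1 is a producer → level 1.
N5 eats N1 → level 2.
N6 eats N5 (level 2); other prey at levels: N3 1, N2 2 → level 3.

Trophic level 3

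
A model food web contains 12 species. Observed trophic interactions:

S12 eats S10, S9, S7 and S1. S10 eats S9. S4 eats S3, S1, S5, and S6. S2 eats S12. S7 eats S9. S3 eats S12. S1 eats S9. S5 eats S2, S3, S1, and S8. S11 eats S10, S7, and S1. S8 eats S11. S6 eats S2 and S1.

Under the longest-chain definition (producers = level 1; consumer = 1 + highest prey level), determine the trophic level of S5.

S9 is a producer → level 1.
S10 eats S9 → level 2.
S12 eats S10 (level 2); other prey at levels: S9 1, S7 2, S1 2 → level 3.
S3 eats S12 → level 4.
S5 eats S3 (level 4); other prey at levels: S1 2, S8 4, S2 4 → level 5.

Trophic level 5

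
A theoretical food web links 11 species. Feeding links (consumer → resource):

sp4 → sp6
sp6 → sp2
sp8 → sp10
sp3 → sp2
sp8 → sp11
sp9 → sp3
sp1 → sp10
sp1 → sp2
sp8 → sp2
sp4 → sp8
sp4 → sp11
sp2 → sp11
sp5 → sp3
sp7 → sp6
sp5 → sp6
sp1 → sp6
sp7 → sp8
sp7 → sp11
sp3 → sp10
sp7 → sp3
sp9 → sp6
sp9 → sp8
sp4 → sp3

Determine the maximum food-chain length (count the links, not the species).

3 links

One longest chain: sp11 → sp2 → sp3 → sp9.
It has 4 species and 3 links.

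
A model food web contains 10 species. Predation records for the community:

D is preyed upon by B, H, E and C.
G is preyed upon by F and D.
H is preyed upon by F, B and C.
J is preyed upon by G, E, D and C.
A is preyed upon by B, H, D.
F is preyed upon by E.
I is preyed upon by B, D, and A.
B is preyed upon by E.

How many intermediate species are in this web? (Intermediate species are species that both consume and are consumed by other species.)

Intermediate species (has both prey and predators): G, A, D, H, B, F.
Count: 6.

6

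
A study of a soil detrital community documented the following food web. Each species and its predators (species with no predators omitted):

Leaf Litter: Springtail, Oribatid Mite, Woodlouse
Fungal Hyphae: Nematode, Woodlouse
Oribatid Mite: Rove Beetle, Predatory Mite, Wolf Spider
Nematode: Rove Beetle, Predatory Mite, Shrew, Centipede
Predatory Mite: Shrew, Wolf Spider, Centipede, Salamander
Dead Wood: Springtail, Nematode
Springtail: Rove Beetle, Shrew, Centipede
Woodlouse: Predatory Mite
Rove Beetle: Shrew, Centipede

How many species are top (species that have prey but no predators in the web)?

Top species (has prey, but nothing eats it): Shrew, Wolf Spider, Centipede, Salamander.
Count: 4.

4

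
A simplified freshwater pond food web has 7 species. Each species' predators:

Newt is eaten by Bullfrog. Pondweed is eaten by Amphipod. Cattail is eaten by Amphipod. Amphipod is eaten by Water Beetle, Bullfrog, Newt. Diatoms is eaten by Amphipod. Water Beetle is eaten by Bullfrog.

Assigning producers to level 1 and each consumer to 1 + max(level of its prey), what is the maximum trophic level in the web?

Producers (level 1): Diatoms, Pondweed, Cattail.
Diatoms → Amphipod → Water Beetle → Bullfrog gives Bullfrog level 4.
No species has a prey at level 4, so no species reaches level 5.

4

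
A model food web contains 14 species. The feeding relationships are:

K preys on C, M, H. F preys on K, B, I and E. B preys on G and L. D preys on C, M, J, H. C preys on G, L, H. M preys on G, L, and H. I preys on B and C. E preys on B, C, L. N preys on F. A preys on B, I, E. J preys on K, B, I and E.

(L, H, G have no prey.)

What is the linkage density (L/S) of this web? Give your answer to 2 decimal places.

L/S = 2.29

There are L = 32 links among S = 14 species.
L/S = 32/14 = 2.2857 ≈ 2.29.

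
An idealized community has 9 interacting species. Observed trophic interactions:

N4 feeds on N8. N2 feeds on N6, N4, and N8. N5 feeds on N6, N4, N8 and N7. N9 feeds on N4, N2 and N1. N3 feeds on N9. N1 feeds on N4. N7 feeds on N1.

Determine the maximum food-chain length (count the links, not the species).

One longest chain: N8 → N4 → N1 → N7 → N5.
It has 5 species and 4 links.

4 links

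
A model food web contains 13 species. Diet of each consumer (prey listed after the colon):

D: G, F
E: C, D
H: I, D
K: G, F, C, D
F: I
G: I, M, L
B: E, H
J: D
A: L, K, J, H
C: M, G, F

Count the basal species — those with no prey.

3

Basal species (no prey listed): I, M, L.
Count: 3.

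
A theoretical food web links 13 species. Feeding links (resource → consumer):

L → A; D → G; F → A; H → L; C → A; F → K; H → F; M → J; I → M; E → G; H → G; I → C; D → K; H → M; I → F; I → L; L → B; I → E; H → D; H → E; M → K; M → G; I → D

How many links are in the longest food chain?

2 links

One longest chain: H → L → B.
It has 3 species and 2 links.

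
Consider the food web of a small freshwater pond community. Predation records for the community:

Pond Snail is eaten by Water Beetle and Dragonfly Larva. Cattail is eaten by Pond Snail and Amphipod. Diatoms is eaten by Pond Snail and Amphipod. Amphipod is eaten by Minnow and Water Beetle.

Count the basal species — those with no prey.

Basal species (no prey listed): Cattail, Diatoms.
Count: 2.

2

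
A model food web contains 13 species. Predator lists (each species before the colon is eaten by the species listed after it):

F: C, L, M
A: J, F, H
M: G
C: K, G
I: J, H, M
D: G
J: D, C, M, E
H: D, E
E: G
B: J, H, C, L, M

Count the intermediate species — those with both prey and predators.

Intermediate species (has both prey and predators): J, F, H, D, C, M, E.
Count: 7.

7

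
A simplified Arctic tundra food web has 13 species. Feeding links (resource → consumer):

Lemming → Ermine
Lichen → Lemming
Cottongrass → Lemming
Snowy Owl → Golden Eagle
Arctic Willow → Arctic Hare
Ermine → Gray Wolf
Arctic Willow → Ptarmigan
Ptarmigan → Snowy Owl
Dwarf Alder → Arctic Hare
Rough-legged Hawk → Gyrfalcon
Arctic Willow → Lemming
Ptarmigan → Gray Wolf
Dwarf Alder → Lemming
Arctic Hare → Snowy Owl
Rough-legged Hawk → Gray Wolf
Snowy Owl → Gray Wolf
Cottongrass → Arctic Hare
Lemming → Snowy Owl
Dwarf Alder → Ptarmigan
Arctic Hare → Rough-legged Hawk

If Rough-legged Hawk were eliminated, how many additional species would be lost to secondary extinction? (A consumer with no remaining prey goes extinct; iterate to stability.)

1

Remove Rough-legged Hawk.
Round 1: Gyrfalcon (all prey gone) → extinct.
No further losses. Total secondary extinctions: 1.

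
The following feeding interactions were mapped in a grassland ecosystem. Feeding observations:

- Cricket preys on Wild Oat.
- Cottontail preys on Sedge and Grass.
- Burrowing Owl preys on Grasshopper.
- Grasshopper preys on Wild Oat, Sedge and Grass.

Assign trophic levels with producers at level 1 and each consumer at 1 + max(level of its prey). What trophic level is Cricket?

Trophic level 2

Wild Oat is a producer → level 1.
Cricket eats Wild Oat → level 2.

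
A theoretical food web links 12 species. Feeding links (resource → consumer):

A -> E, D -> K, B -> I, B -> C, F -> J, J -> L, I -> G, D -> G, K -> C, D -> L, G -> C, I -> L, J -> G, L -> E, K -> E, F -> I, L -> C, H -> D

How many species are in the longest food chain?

One longest chain: H → D → K → E.
It has 4 species and 3 links.

4 species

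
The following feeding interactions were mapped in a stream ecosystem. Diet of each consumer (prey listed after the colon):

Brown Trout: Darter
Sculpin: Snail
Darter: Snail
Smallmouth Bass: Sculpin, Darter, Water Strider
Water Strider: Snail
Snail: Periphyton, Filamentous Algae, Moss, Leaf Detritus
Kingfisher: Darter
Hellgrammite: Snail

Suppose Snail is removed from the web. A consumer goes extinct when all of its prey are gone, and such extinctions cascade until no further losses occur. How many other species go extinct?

7

Remove Snail.
Round 1: Sculpin (all prey gone), Darter (all prey gone), Hellgrammite (all prey gone), Water Strider (all prey gone) → extinct.
Round 2: Brown Trout (all prey gone), Smallmouth Bass (all prey gone), Kingfisher (all prey gone) → extinct.
No further losses. Total secondary extinctions: 7.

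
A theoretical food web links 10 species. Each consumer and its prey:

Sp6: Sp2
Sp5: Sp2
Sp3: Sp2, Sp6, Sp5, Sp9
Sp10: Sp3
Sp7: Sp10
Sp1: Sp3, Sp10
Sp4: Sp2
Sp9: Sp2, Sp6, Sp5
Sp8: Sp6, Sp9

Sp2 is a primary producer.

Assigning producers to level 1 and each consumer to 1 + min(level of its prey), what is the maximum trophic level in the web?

4

Producers (level 1): Sp2.
Following each consumer down to its lowest-level prey: Sp2 → Sp3 → Sp10 → Sp7 (levels 1 through 4).
All prey of Sp7 (Sp10 3) are at level 3 or above, so Sp7 is at level 1 + 3 = 4.
Every consumer has at least one prey at level 3 or below, so none exceeds level 4.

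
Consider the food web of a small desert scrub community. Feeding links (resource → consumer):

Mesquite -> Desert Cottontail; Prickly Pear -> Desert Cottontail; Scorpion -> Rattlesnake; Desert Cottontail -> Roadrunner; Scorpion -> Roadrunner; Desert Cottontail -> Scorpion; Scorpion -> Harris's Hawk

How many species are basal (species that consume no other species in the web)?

2

Basal species (no prey listed): Mesquite, Prickly Pear.
Count: 2.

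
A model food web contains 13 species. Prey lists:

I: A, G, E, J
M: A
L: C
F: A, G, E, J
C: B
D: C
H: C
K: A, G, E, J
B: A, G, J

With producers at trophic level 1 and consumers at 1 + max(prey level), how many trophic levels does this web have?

4

Producers (level 1): A, G, E, J.
A → B → C → D gives D level 4.
No species has a prey at level 4, so no species reaches level 5.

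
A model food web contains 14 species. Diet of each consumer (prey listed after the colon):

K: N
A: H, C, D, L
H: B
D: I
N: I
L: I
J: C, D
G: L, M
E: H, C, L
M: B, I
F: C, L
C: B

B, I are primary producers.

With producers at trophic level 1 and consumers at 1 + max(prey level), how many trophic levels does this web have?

Producers (level 1): B, I.
B → C → J gives J level 3.
No species has a prey at level 3, so no species reaches level 4.

3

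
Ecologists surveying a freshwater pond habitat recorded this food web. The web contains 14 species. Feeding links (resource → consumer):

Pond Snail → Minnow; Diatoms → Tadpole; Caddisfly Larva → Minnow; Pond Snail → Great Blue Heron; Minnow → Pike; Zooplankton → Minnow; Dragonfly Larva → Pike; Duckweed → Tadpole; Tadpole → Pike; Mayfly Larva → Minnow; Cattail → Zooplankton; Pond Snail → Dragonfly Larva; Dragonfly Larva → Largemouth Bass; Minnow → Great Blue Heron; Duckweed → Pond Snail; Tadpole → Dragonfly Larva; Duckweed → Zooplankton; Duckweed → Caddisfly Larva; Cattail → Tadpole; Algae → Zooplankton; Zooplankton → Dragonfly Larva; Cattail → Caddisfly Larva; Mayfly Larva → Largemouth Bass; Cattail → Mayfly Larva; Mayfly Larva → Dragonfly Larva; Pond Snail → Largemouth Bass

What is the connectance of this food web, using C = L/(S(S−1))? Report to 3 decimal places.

C = 0.143

The web has S = 14 species and L = 26 feeding links.
C = L / (S(S−1)) = 26 / 182 = 0.1429 ≈ 0.143.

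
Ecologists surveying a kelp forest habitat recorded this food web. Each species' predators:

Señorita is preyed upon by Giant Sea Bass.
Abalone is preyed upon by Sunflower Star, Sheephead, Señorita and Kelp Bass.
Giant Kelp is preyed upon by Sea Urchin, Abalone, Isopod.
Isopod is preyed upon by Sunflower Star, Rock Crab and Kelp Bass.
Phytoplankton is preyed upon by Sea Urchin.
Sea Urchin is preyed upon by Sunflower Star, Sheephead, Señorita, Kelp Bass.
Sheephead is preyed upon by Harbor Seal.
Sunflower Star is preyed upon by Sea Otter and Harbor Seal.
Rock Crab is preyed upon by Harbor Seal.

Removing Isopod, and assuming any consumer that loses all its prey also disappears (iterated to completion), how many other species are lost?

1

Remove Isopod.
Round 1: Rock Crab (all prey gone) → extinct.
No further losses. Total secondary extinctions: 1.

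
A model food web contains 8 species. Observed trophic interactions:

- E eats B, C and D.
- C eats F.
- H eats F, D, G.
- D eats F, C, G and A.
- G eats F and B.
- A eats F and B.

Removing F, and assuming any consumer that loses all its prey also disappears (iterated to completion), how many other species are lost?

Remove F.
Round 1: C (all prey gone) → extinct.
No further losses. Total secondary extinctions: 1.

1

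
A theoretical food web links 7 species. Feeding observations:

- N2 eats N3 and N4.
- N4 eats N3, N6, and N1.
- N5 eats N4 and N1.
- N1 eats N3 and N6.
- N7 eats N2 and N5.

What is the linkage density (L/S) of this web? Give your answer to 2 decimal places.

There are L = 11 links among S = 7 species.
L/S = 11/7 = 1.5714 ≈ 1.57.

L/S = 1.57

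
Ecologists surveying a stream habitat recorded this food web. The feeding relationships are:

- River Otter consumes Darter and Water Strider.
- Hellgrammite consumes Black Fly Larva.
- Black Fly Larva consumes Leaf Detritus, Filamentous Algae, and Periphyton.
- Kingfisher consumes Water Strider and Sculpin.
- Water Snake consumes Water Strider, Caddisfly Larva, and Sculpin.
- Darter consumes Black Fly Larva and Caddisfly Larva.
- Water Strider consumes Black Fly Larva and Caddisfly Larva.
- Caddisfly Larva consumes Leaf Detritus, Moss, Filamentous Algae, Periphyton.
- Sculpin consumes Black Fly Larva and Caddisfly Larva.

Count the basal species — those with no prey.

Basal species (no prey listed): Periphyton, Filamentous Algae, Leaf Detritus, Moss.
Count: 4.

4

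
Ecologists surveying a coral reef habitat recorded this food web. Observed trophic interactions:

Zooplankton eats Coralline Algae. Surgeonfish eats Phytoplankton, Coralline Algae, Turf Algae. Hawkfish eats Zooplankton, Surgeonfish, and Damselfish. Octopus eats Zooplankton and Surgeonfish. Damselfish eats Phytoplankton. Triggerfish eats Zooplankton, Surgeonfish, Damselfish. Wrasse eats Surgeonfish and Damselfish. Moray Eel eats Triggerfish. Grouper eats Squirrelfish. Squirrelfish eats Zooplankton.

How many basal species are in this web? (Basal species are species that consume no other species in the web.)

3

Basal species (no prey listed): Coralline Algae, Turf Algae, Phytoplankton.
Count: 3.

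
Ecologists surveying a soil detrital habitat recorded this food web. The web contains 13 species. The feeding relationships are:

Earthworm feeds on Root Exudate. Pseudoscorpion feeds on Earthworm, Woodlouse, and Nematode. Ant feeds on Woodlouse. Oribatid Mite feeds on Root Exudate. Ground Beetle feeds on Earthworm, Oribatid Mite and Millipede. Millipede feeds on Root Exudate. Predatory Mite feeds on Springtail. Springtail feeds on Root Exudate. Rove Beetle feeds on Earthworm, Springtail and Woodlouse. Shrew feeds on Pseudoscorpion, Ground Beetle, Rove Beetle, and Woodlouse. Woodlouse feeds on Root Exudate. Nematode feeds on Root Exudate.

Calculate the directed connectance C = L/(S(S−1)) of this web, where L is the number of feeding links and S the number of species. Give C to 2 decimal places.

C = 0.13

The web has S = 13 species and L = 21 feeding links.
C = L / (S(S−1)) = 21 / 156 = 0.1346 ≈ 0.13.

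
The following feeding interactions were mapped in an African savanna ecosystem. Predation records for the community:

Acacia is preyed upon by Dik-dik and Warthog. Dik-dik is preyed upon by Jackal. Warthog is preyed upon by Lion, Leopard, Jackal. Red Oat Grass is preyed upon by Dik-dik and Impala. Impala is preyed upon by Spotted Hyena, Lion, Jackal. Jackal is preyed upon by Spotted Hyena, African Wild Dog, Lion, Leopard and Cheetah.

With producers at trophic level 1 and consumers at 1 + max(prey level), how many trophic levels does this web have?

Producers (level 1): Red Oat Grass, Acacia.
Red Oat Grass → Impala → Jackal → African Wild Dog gives African Wild Dog level 4.
No species has a prey at level 4, so no species reaches level 5.

4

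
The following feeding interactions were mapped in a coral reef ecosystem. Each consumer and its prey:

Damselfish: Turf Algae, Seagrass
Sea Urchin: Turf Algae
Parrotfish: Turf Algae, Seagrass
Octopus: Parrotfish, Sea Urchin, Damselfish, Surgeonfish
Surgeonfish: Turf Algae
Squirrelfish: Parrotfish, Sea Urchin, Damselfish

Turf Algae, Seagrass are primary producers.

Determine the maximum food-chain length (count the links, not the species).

2 links

One longest chain: Turf Algae → Parrotfish → Squirrelfish.
It has 3 species and 2 links.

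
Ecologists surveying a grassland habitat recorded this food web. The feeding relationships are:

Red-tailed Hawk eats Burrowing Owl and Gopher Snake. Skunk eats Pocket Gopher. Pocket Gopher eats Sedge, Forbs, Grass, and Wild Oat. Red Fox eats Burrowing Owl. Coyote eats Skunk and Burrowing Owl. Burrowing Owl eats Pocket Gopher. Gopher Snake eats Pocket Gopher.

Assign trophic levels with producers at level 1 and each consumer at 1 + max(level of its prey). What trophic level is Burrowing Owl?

Trophic level 3

Wild Oat is a producer → level 1.
Pocket Gopher eats Wild Oat (level 1); other prey at levels: Grass 1, Forbs 1, Sedge 1 → level 2.
Burrowing Owl eats Pocket Gopher → level 3.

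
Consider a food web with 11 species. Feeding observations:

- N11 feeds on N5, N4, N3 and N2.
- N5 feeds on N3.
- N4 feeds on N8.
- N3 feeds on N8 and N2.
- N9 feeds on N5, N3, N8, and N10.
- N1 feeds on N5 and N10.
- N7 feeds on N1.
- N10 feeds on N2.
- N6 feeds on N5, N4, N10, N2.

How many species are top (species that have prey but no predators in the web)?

4

Top species (has prey, but nothing eats it): N11, N6, N9, N7.
Count: 4.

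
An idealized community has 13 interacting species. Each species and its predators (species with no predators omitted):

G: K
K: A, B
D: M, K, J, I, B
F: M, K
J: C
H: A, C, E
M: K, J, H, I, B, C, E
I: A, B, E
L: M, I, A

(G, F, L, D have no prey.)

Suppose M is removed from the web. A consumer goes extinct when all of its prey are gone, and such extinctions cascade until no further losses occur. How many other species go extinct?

Remove M.
Round 1: H (all prey gone) → extinct.
No further losses. Total secondary extinctions: 1.

1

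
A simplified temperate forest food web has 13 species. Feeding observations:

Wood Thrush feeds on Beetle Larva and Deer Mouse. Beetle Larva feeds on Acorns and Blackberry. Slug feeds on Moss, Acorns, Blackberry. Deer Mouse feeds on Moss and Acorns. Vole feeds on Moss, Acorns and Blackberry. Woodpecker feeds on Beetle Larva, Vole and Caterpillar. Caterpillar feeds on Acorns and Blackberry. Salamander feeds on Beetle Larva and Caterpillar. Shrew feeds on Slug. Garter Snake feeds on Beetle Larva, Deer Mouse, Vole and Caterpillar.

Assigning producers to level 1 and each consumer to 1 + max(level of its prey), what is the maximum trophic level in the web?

Producers (level 1): Blackberry, Acorns, Moss.
Blackberry → Beetle Larva → Wood Thrush gives Wood Thrush level 3.
No species has a prey at level 3, so no species reaches level 4.

3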